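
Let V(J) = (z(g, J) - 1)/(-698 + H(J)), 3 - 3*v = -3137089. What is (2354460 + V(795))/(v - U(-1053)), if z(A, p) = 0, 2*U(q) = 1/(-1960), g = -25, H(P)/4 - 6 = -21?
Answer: 10493922404280/4660714843697 ≈ 2.2516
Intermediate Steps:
H(P) = -60 (H(P) = 24 + 4*(-21) = 24 - 84 = -60)
v = 3137092/3 (v = 1 - ⅓*(-3137089) = 1 + 3137089/3 = 3137092/3 ≈ 1.0457e+6)
U(q) = -1/3920 (U(q) = (½)/(-1960) = (½)*(-1/1960) = -1/3920)
V(J) = 1/758 (V(J) = (0 - 1)/(-698 - 60) = -1/(-758) = -1*(-1/758) = 1/758)
(2354460 + V(795))/(v - U(-1053)) = (2354460 + 1/758)/(3137092/3 - 1*(-1/3920)) = 1784680681/(758*(3137092/3 + 1/3920)) = 1784680681/(758*(12297400643/11760)) = (1784680681/758)*(11760/12297400643) = 10493922404280/4660714843697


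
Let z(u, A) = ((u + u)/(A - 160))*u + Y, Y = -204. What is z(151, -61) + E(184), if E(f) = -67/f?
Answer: -16701031/40664 ≈ -410.71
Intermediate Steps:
z(u, A) = -204 + 2*u**2/(-160 + A) (z(u, A) = ((u + u)/(A - 160))*u - 204 = ((2*u)/(-160 + A))*u - 204 = (2*u/(-160 + A))*u - 204 = 2*u**2/(-160 + A) - 204 = -204 + 2*u**2/(-160 + A))
z(151, -61) + E(184) = 2*(16320 + 151**2 - 102*(-61))/(-160 - 61) - 67/184 = 2*(16320 + 22801 + 6222)/(-221) - 67*1/184 = 2*(-1/221)*45343 - 67/184 = -90686/221 - 67/184 = -16701031/40664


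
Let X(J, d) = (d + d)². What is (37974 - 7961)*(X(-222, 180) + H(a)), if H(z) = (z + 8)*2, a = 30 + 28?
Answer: 3893646516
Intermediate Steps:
X(J, d) = 4*d² (X(J, d) = (2*d)² = 4*d²)
a = 58
H(z) = 16 + 2*z (H(z) = (8 + z)*2 = 16 + 2*z)
(37974 - 7961)*(X(-222, 180) + H(a)) = (37974 - 7961)*(4*180² + (16 + 2*58)) = 30013*(4*32400 + (16 + 116)) = 30013*(129600 + 132) = 30013*129732 = 3893646516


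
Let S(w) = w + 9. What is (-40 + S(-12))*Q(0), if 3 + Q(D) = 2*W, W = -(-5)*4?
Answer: -1591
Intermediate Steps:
W = 20 (W = -1*(-20) = 20)
S(w) = 9 + w
Q(D) = 37 (Q(D) = -3 + 2*20 = -3 + 40 = 37)
(-40 + S(-12))*Q(0) = (-40 + (9 - 12))*37 = (-40 - 3)*37 = -43*37 = -1591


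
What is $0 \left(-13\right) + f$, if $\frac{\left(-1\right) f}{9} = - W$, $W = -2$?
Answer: $-18$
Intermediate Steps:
$f = -18$ ($f = - 9 \left(\left(-1\right) \left(-2\right)\right) = \left(-9\right) 2 = -18$)
$0 \left(-13\right) + f = 0 \left(-13\right) - 18 = 0 - 18 = -18$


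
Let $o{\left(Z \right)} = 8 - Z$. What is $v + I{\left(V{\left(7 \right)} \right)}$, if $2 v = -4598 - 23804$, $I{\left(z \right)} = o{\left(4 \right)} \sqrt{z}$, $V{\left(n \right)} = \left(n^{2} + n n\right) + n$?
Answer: $-14201 + 4 \sqrt{105} \approx -14160.0$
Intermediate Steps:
$V{\left(n \right)} = n + 2 n^{2}$ ($V{\left(n \right)} = \left(n^{2} + n^{2}\right) + n = 2 n^{2} + n = n + 2 n^{2}$)
$I{\left(z \right)} = 4 \sqrt{z}$ ($I{\left(z \right)} = \left(8 - 4\right) \sqrt{z} = 4 \sqrt{z}$)
$v = -14201$ ($v = \frac{-4598 - 23804}{2} = \frac{1}{2} \left(-28402\right) = -14201$)
$v + I{\left(V{\left(7 \right)} \right)} = -14201 + 4 \sqrt{7 \left(1 + 2 \cdot 7\right)} = -14201 + 4 \sqrt{7 \left(1 + 14\right)} = -14201 + 4 \sqrt{7 \cdot 15} = -14201 + 4 \sqrt{105}$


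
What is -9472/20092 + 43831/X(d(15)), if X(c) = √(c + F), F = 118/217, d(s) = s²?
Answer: -2368/5023 + 43831*√10620631/48943 ≈ 2918.1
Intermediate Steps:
F = 118/217 (F = 118*(1/217) = 118/217 ≈ 0.54378)
X(c) = √(118/217 + c) (X(c) = √(c + 118/217) = √(118/217 + c))
-9472/20092 + 43831/X(d(15)) = -9472/20092 + 43831/((√(25606 + 47089*15²)/217)) = -9472*1/20092 + 43831/((√(25606 + 47089*225)/217)) = -2368/5023 + 43831/((√(25606 + 10595025)/217)) = -2368/5023 + 43831/((√10620631/217)) = -2368/5023 + 43831*(√10620631/48943) = -2368/5023 + 43831*√10620631/48943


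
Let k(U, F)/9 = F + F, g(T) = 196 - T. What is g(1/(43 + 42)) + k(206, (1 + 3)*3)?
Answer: 35019/85 ≈ 411.99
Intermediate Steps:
k(U, F) = 18*F (k(U, F) = 9*(F + F) = 9*(2*F) = 18*F)
g(1/(43 + 42)) + k(206, (1 + 3)*3) = (196 - 1/(43 + 42)) + 18*((1 + 3)*3) = (196 - 1/85) + 18*(4*3) = (196 - 1*1/85) + 18*12 = (196 - 1/85) + 216 = 16659/85 + 216 = 35019/85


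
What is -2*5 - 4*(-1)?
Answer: -6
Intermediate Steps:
-2*5 - 4*(-1) = -10 + 4 = -6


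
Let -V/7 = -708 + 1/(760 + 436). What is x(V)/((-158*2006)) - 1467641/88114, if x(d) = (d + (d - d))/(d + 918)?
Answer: -1633964490609076731/98099687944976692 ≈ -16.656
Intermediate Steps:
V = 5927369/1196 (V = -7*(-708 + 1/(760 + 436)) = -7*(-708 + 1/1196) = -7*(-846767/1196) = 5927369/1196 ≈ 4956.0)
x(d) = d/(918 + d) (x(d) = (d + 0)/(918 + d) = d/(918 + d))
x(V)/((-158*2006)) - 1467641/88114 = (5927369/(1196*(918 + 5927369/1196)))/((-158*2006)) - 1467641/88114 = (5927369/(1196*(7025297/1196)))/(-316948) - 1467641*1/88114 = ((5927369/1196)*(1196/7025297))*(-1/316948) - 1467641/88114 = (5927369/7025297)*(-1/316948) - 1467641/88114 = -5927369/2226653833556 - 1467641/88114 = -1633964490609076731/98099687944976692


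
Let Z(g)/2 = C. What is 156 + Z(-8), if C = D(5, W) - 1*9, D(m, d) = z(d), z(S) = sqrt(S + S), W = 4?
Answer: 138 + 4*sqrt(2) ≈ 143.66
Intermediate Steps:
z(S) = sqrt(2)*sqrt(S) (z(S) = sqrt(2*S) = sqrt(2)*sqrt(S))
D(m, d) = sqrt(2)*sqrt(d)
C = -9 + 2*sqrt(2) (C = sqrt(2)*sqrt(4) - 1*9 = sqrt(2)*2 - 9 = 2*sqrt(2) - 9 = -9 + 2*sqrt(2) ≈ -6.1716)
Z(g) = -18 + 4*sqrt(2) (Z(g) = 2*(-9 + 2*sqrt(2)) = -18 + 4*sqrt(2))
156 + Z(-8) = 156 + (-18 + 4*sqrt(2)) = 138 + 4*sqrt(2)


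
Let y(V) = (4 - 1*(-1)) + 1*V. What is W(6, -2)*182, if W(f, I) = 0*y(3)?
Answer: 0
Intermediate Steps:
y(V) = 5 + V (y(V) = (4 + 1) + V = 5 + V)
W(f, I) = 0 (W(f, I) = 0*(5 + 3) = 0*8 = 0)
W(6, -2)*182 = 0*182 = 0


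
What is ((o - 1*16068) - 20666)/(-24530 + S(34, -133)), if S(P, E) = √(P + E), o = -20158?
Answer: 126869160/54701909 + 15516*I*√11/54701909 ≈ 2.3193 + 0.00094075*I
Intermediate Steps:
S(P, E) = √(E + P)
((o - 1*16068) - 20666)/(-24530 + S(34, -133)) = ((-20158 - 1*16068) - 20666)/(-24530 + √(-133 + 34)) = ((-20158 - 16068) - 20666)/(-24530 + √(-99)) = (-36226 - 20666)/(-24530 + 3*I*√11) = -56892/(-24530 + 3*I*√11)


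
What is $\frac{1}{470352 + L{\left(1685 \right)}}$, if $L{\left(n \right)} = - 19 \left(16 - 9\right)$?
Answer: $\frac{1}{470219} \approx 2.1267 \cdot 10^{-6}$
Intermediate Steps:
$L{\left(n \right)} = -133$ ($L{\left(n \right)} = \left(-19\right) 7 = -133$)
$\frac{1}{470352 + L{\left(1685 \right)}} = \frac{1}{470352 - 133} = \frac{1}{470219}$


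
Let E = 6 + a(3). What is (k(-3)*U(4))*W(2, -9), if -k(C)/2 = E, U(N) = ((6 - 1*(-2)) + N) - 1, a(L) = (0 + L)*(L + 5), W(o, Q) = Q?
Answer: 5940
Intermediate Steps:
a(L) = L*(5 + L)
U(N) = 7 + N (U(N) = ((6 + 2) + N) - 1 = (8 + N) - 1 = 7 + N)
E = 30 (E = 6 + 3*(5 + 3) = 6 + 3*8 = 6 + 24 = 30)
k(C) = -60 (k(C) = -2*30 = -60)
(k(-3)*U(4))*W(2, -9) = -60*(7 + 4)*(-9) = -60*11*(-9) = -660*(-9) = 5940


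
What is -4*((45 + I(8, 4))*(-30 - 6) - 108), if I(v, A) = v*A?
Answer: 11520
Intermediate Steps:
I(v, A) = A*v
-4*((45 + I(8, 4))*(-30 - 6) - 108) = -4*((45 + 4*8)*(-30 - 6) - 108) = -4*((45 + 32)*(-36) - 108) = -4*(77*(-36) - 108) = -4*(-2772 - 108) = -4*(-2880) = 11520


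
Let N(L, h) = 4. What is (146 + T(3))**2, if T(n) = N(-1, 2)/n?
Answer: 195364/9 ≈ 21707.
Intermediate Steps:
T(n) = 4/n
(146 + T(3))**2 = (146 + 4/3)**2 = (442/3)**2 = 195364/9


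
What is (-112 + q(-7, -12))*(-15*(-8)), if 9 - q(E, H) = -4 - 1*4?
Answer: -11400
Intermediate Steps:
q(E, H) = 17 (q(E, H) = 9 - (-4 - 1*4) = 9 - (-4 - 4) = 9 - 1*(-8) = 9 + 8 = 17)
(-112 + q(-7, -12))*(-15*(-8)) = (-112 + 17)*(-15*(-8)) = -95*120 = -11400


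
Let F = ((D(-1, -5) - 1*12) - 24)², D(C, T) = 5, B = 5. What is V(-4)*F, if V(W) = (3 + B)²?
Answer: 61504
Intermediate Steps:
V(W) = 64 (V(W) = (3 + 5)² = 8² = 64)
F = 961 (F = ((5 - 1*12) - 24)² = ((5 - 12) - 24)² = (-7 - 24)² = (-31)² = 961)
V(-4)*F = 64*961 = 61504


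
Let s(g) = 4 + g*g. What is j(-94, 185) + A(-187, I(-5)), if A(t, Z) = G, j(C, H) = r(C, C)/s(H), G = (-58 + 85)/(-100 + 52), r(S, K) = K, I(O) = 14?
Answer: -309565/547664 ≈ -0.56525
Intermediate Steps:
s(g) = 4 + g²
G = -9/16 (G = 27/(-48) = 27*(-1/48) = -9/16 ≈ -0.56250)
j(C, H) = C/(4 + H²)
A(t, Z) = -9/16
j(-94, 185) + A(-187, I(-5)) = -94/(4 + 185²) - 9/16 = -94/(4 + 34225) - 9/16 = -94/34229 - 9/16 = -309565/547664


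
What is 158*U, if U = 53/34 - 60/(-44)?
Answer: 86347/187 ≈ 461.75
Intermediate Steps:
U = 1093/374 (U = 53*(1/34) - 60*(-1/44) = 53/34 + 15/11 = 1093/374 ≈ 2.9225)
158*U = 158*(1093/374) = 86347/187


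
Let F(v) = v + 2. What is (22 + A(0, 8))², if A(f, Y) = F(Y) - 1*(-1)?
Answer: 1089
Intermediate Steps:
F(v) = 2 + v
A(f, Y) = 3 + Y (A(f, Y) = (2 + Y) - 1*(-1) = (2 + Y) + 1 = 3 + Y)
(22 + A(0, 8))² = (22 + (3 + 8))² = (22 + 11)² = 33² = 1089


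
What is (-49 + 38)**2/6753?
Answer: 121/6753 ≈ 0.017918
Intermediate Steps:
(-49 + 38)**2/6753 = (-11)**2*(1/6753) = 121*(1/6753) = 121/6753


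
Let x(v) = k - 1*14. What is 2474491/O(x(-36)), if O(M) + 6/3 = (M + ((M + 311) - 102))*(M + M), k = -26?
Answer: -2474491/10322 ≈ -239.73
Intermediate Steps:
x(v) = -40 (x(v) = -26 - 1*14 = -26 - 14 = -40)
O(M) = -2 + 2*M*(209 + 2*M) (O(M) = -2 + (M + ((M + 311) - 102))*(M + M) = -2 + (M + ((311 + M) - 102))*(2*M) = -2 + (M + (209 + M))*(2*M) = -2 + (209 + 2*M)*(2*M) = -2 + 2*M*(209 + 2*M))
2474491/O(x(-36)) = 2474491/(-2 + 4*(-40)**2 + 418*(-40)) = 2474491/(-2 + 4*1600 - 16720) = 2474491/(-2 + 6400 - 16720) = 2474491/(-10322) = 2474491*(-1/10322) = -2474491/10322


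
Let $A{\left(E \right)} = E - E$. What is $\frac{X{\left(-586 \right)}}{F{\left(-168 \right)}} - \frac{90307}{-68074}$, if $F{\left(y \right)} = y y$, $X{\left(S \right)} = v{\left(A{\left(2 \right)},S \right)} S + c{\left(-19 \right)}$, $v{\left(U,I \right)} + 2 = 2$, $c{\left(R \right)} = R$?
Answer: $\frac{1273765681}{960660288} \approx 1.3259$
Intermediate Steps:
$A{\left(E \right)} = 0$
$v{\left(U,I \right)} = 0$ ($v{\left(U,I \right)} = -2 + 2 = 0$)
$X{\left(S \right)} = -19$ ($X{\left(S \right)} = 0 S - 19 = 0 - 19 = -19$)
$F{\left(y \right)} = y^{2}$
$\frac{X{\left(-586 \right)}}{F{\left(-168 \right)}} - \frac{90307}{-68074} = - \frac{19}{\left(-168\right)^{2}} - \frac{90307}{-68074} = - \frac{19}{28224} - - \frac{90307}{68074} = \left(-19\right) \frac{1}{28224} + \frac{90307}{68074} = - \frac{19}{28224} + \frac{90307}{68074} = \frac{1273765681}{960660288}$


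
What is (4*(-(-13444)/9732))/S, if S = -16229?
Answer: -13444/39485157 ≈ -0.00034048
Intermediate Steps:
(4*(-(-13444)/9732))/S = (4*(-(-13444)/9732))/(-16229) = (4*(-(-13444)/9732))*(-1/16229) = (4*(-1*(-3361/2433)))*(-1/16229) = (4*(3361/2433))*(-1/16229) = (13444/2433)*(-1/16229) = -13444/39485157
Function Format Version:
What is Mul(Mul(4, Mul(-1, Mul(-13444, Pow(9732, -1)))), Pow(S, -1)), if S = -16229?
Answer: Rational(-13444, 39485157) ≈ -0.00034048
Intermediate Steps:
Mul(Mul(4, Mul(-1, Mul(-13444, Pow(9732, -1)))), Pow(S, -1)) = Mul(Mul(4, Mul(-1, Mul(-13444, Pow(9732, -1)))), Pow(-16229, -1)) = Mul(Mul(4, Mul(-1, Mul(-13444, Rational(1, 9732)))), Rational(-1, 16229)) = Mul(Mul(4, Mul(-1, Rational(-3361, 2433))), Rational(-1, 16229)) = Mul(Mul(4, Rational(3361, 2433)), Rational(-1, 16229)) = Mul(Rational(13444, 2433), Rational(-1, 16229)) = Rational(-13444, 39485157)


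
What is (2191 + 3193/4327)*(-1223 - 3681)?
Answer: -46507819600/4327 ≈ -1.0748e+7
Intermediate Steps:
(2191 + 3193/4327)*(-1223 - 3681) = (2191 + 3193*(1/4327))*(-4904) = (2191 + 3193/4327)*(-4904) = (9483650/4327)*(-4904) = -46507819600/4327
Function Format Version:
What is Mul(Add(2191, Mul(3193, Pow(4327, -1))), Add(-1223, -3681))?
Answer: Rational(-46507819600, 4327) ≈ -1.0748e+7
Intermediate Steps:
Mul(Add(2191, Mul(3193, Pow(4327, -1))), Add(-1223, -3681)) = Mul(Add(2191, Mul(3193, Rational(1, 4327))), -4904) = Mul(Add(2191, Rational(3193, 4327)), -4904) = Mul(Rational(9483650, 4327), -4904) = Rational(-46507819600, 4327)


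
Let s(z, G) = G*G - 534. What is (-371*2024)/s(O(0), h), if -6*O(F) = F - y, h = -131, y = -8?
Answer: -750904/16627 ≈ -45.162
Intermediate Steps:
O(F) = -4/3 - F/6 (O(F) = -(F - 1*(-8))/6 = -(F + 8)/6 = -(8 + F)/6 = -4/3 - F/6)
s(z, G) = -534 + G² (s(z, G) = G² - 534 = -534 + G²)
(-371*2024)/s(O(0), h) = (-371*2024)/(-534 + (-131)²) = -750904/(-534 + 17161) = -750904/16627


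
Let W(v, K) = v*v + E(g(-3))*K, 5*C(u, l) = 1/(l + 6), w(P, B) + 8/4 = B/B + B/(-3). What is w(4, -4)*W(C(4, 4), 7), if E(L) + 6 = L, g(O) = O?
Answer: -157499/7500 ≈ -21.000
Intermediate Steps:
w(P, B) = -1 - B/3 (w(P, B) = -2 + (B/B + B/(-3)) = -2 + (1 + B*(-⅓)) = -2 + (1 - B/3) = -1 - B/3)
C(u, l) = 1/(5*(6 + l)) (C(u, l) = 1/(5*(l + 6)) = 1/(5*(6 + l)))
E(L) = -6 + L
W(v, K) = v² - 9*K (W(v, K) = v*v + (-6 - 3)*K = v² - 9*K)
w(4, -4)*W(C(4, 4), 7) = (-1 - ⅓*(-4))*((1/(5*(6 + 4)))² - 9*7) = (-1 + 4/3)*(((⅕)/10)² - 63) = (((⅕)*(⅒))² - 63)/3 = ((1/50)² - 63)/3 = (1/2500 - 63)/3 = (⅓)*(-157499/2500) = -157499/7500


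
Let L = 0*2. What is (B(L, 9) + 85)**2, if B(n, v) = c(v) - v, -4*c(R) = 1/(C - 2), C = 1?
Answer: 93025/16 ≈ 5814.1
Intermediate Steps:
L = 0
c(R) = 1/4 (c(R) = -1/(4*(1 - 2)) = -1/4/(-1) = -1/4*(-1) = 1/4)
B(n, v) = 1/4 - v
(B(L, 9) + 85)**2 = ((1/4 - 1*9) + 85)**2 = ((1/4 - 9) + 85)**2 = (-35/4 + 85)**2 = (305/4)**2 = 93025/16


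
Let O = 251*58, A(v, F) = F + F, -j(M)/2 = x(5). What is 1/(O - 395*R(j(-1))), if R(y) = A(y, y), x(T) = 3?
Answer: 1/19298 ≈ 5.1819e-5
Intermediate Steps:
j(M) = -6 (j(M) = -2*3 = -6)
A(v, F) = 2*F
R(y) = 2*y
O = 14558
1/(O - 395*R(j(-1))) = 1/(14558 - 790*(-6)) = 1/(14558 - 395*(-12)) = 1/(14558 + 4740) = 1/19298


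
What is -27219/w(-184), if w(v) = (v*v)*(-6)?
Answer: 9073/67712 ≈ 0.13399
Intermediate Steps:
w(v) = -6*v² (w(v) = v²*(-6) = -6*v²)
-27219/w(-184) = -27219/((-6*(-184)²)) = -27219/((-6*33856)) = -27219/(-203136) = -27219*(-1/203136) = 9073/67712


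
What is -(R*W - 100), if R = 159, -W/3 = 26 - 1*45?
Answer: -8963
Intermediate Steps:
W = 57 (W = -3*(26 - 1*45) = -3*(26 - 45) = -3*(-19) = 57)
-(R*W - 100) = -(159*57 - 100) = -(9063 - 100) = -1*8963 = -8963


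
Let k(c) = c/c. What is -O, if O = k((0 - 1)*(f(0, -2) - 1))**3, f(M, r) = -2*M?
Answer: -1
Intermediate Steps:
k(c) = 1
O = 1 (O = 1**3 = 1)
-O = -1*1 = -1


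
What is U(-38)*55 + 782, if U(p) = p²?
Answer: 80202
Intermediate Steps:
U(-38)*55 + 782 = (-38)²*55 + 782 = 1444*55 + 782 = 79420 + 782 = 80202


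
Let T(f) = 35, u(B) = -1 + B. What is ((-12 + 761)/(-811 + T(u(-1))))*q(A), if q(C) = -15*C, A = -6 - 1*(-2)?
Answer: -11235/194 ≈ -57.912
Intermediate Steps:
A = -4 (A = -6 + 2 = -4)
((-12 + 761)/(-811 + T(u(-1))))*q(A) = ((-12 + 761)/(-811 + 35))*(-15*(-4)) = (749/(-776))*60 = (749*(-1/776))*60 = -749/776*60 = -11235/194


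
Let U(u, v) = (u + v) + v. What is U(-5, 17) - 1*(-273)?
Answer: 302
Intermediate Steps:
U(u, v) = u + 2*v
U(-5, 17) - 1*(-273) = (-5 + 2*17) - 1*(-273) = (-5 + 34) + 273 = 29 + 273 = 302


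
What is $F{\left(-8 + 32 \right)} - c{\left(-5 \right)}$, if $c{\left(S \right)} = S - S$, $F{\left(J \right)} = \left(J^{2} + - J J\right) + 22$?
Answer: $22$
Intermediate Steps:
$F{\left(J \right)} = 22$ ($F{\left(J \right)} = \left(J^{2} - J^{2}\right) + 22 = 0 + 22 = 22$)
$c{\left(S \right)} = 0$
$F{\left(-8 + 32 \right)} - c{\left(-5 \right)} = 22 - 0 = 22 + 0 = 22$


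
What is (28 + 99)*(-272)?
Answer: -34544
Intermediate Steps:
(28 + 99)*(-272) = 127*(-272) = -34544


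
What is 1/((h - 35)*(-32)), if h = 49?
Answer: -1/448 ≈ -0.0022321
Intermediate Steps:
1/((h - 35)*(-32)) = 1/((49 - 35)*(-32)) = 1/(14*(-32)) = 1/(-448) = -1/448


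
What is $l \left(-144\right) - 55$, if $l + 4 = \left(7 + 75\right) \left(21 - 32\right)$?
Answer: $130409$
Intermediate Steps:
$l = -906$ ($l = -4 + \left(7 + 75\right) \left(21 - 32\right) = -4 + 82 \left(-11\right) = -4 - 902 = -906$)
$l \left(-144\right) - 55 = \left(-906\right) \left(-144\right) - 55 = 130464 - 55 = 130409$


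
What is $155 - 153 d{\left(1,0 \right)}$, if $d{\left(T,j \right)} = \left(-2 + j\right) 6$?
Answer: $1991$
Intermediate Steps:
$d{\left(T,j \right)} = -12 + 6 j$
$155 - 153 d{\left(1,0 \right)} = 155 - 153 \left(-12 + 6 \cdot 0\right) = 155 - 153 \left(-12 + 0\right) = 155 - -1836 = 155 + 1836 = 1991$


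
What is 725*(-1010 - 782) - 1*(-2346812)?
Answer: 1047612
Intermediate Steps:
725*(-1010 - 782) - 1*(-2346812) = 725*(-1792) + 2346812 = -1299200 + 2346812 = 1047612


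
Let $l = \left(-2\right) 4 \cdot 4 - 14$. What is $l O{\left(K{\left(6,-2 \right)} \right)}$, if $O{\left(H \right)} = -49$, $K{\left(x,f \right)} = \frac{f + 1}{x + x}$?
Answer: $2254$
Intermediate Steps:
$K{\left(x,f \right)} = \frac{1 + f}{2 x}$
$l = -46$ ($l = \left(-8\right) 4 - 14 = -32 - 14 = -46$)
$l O{\left(K{\left(6,-2 \right)} \right)} = \left(-46\right) \left(-49\right) = 2254$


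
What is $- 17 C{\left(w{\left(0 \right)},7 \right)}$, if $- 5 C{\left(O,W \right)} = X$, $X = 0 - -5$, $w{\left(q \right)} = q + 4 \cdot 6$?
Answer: $17$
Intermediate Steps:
$w{\left(q \right)} = 24 + q$ ($w{\left(q \right)} = q + 24 = 24 + q$)
$X = 5$ ($X = 0 + 5 = 5$)
$C{\left(O,W \right)} = -1$ ($C{\left(O,W \right)} = \left(- \frac{1}{5}\right) 5 = -1$)
$- 17 C{\left(w{\left(0 \right)},7 \right)} = \left(-17\right) \left(-1\right) = 17$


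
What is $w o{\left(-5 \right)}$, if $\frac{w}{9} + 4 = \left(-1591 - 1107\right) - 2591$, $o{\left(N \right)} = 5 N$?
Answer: $1190925$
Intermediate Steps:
$w = -47637$ ($w = -36 + 9 \left(\left(-1591 - 1107\right) - 2591\right) = -36 + 9 \left(-2698 - 2591\right) = -36 + 9 \left(-5289\right) = -36 - 47601 = -47637$)
$w o{\left(-5 \right)} = - 47637 \cdot 5 \left(-5\right) = \left(-47637\right) \left(-25\right) = 1190925$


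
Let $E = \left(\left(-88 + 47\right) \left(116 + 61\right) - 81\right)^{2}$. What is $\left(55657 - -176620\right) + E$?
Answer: $54078521$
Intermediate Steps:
$E = 53846244$ ($E = \left(\left(-41\right) 177 - 81\right)^{2} = \left(-7257 - 81\right)^{2} = \left(-7338\right)^{2} = 53846244$)
$\left(55657 - -176620\right) + E = \left(55657 - -176620\right) + 53846244 = \left(55657 + 176620\right) + 53846244 = 232277 + 53846244 = 54078521$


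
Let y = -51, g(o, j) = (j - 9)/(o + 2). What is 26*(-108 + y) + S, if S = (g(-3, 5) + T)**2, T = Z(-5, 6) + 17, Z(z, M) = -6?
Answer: -3909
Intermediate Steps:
g(o, j) = (-9 + j)/(2 + o)
T = 11 (T = -6 + 17 = 11)
S = 225 (S = ((-9 + 5)/(2 - 3) + 11)**2 = (-4/(-1) + 11)**2 = (-1*(-4) + 11)**2 = (4 + 11)**2 = 15**2 = 225)
26*(-108 + y) + S = 26*(-108 - 51) + 225 = 26*(-159) + 225 = -4134 + 225 = -3909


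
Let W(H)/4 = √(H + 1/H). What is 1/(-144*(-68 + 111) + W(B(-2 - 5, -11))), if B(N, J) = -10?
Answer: -3870/23963141 - I*√1010/95852564 ≈ -0.0001615 - 3.3156e-7*I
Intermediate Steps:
W(H) = 4*√(H + 1/H)
1/(-144*(-68 + 111) + W(B(-2 - 5, -11))) = 1/(-144*(-68 + 111) + 4*√(-10 + 1/(-10))) = 1/(-144*43 + 4*√(-10 - ⅒)) = 1/(-6192 + 4*√(-101/10)) = 1/(-6192 + 4*(I*√1010/10)) = 1/(-6192 + 2*I*√1010/5)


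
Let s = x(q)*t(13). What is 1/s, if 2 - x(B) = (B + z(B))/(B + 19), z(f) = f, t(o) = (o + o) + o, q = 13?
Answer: 16/741 ≈ 0.021592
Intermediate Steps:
t(o) = 3*o (t(o) = 2*o + o = 3*o)
x(B) = 2 - 2*B/(19 + B) (x(B) = 2 - (B + B)/(B + 19) = 2 - 2*B/(19 + B))
s = 741/16 (s = (38/(19 + 13))*(3*13) = (38/32)*39 = (38*(1/32))*39 = (19/16)*39 = 741/16 ≈ 46.313)
1/s = 1/(741/16) = 16/741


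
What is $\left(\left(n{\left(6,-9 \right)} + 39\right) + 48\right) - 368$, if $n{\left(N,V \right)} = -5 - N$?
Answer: $-292$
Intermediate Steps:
$\left(\left(n{\left(6,-9 \right)} + 39\right) + 48\right) - 368 = \left(\left(\left(-5 - 6\right) + 39\right) + 48\right) - 368 = \left(\left(-11 + 39\right) + 48\right) - 368 = \left(28 + 48\right) - 368 = 76 - 368 = -292$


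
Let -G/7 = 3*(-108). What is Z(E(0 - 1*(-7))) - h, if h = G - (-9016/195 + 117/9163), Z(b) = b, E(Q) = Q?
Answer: -4122511678/1786785 ≈ -2307.2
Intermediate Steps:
G = 2268 (G = -21*(-108) = -7*(-324) = 2268)
h = 4135019173/1786785 (h = 2268 - (-9016/195 + 117/9163) = 2268 - 1*(-82590793/1786785) = 2268 + 82590793/1786785 = 4135019173/1786785 ≈ 2314.2)
Z(E(0 - 1*(-7))) - h = (0 - 1*(-7)) - 1*4135019173/1786785 = (0 + 7) - 4135019173/1786785 = 7 - 4135019173/1786785 = -4122511678/1786785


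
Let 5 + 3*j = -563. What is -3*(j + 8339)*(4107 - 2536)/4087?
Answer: -38409379/4087 ≈ -9397.9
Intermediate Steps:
j = -568/3 (j = -5/3 + (⅓)*(-563) = -5/3 - 563/3 = -568/3 ≈ -189.33)
-3*(j + 8339)*(4107 - 2536)/4087 = -3*(-568/3 + 8339)*(4107 - 2536)/4087 = -3*(24449/3)*1571/4087 = -38409379/4087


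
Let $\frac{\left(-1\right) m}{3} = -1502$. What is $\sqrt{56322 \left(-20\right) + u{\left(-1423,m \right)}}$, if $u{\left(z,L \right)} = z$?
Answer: $i \sqrt{1127863} \approx 1062.0 i$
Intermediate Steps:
$m = 4506$ ($m = \left(-3\right) \left(-1502\right) = 4506$)
$\sqrt{56322 \left(-20\right) + u{\left(-1423,m \right)}} = \sqrt{56322 \left(-20\right) - 1423} = \sqrt{-1126440 - 1423} = \sqrt{-1127863} = i \sqrt{1127863}$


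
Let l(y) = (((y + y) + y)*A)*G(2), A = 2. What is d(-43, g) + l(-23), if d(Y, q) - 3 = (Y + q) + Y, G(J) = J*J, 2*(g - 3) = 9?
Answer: -1255/2 ≈ -627.50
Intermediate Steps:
g = 15/2 (g = 3 + (½)*9 = 3 + 9/2 = 15/2 ≈ 7.5000)
G(J) = J²
d(Y, q) = 3 + q + 2*Y (d(Y, q) = 3 + ((Y + q) + Y) = 3 + (q + 2*Y) = 3 + q + 2*Y)
l(y) = 24*y (l(y) = (((y + y) + y)*2)*2² = ((2*y + y)*2)*4 = ((3*y)*2)*4 = (6*y)*4 = 24*y)
d(-43, g) + l(-23) = (3 + 15/2 + 2*(-43)) + 24*(-23) = (3 + 15/2 - 86) - 552 = -151/2 - 552 = -1255/2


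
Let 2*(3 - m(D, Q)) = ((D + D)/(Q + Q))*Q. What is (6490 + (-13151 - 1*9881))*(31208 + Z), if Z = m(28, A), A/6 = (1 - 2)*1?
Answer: -516060774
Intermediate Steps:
A = -6 (A = 6*((1 - 2)*1) = 6*(-1*1) = 6*(-1) = -6)
m(D, Q) = 3 - D/2 (m(D, Q) = 3 - (D + D)/(Q + Q)*Q/2 = 3 - (2*D)/((2*Q))*Q/2 = 3 - (2*D)*(1/(2*Q))*Q/2 = 3 - D/Q*Q/2 = 3 - D/2)
Z = -11 (Z = 3 - ½*28 = 3 - 14 = -11)
(6490 + (-13151 - 1*9881))*(31208 + Z) = (6490 + (-13151 - 1*9881))*(31208 - 11) = (6490 + (-13151 - 9881))*31197 = (6490 - 23032)*31197 = -16542*31197 = -516060774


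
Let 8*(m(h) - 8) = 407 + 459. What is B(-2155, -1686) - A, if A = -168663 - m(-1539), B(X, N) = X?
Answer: 666497/4 ≈ 1.6662e+5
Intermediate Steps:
m(h) = 465/4 (m(h) = 8 + (407 + 459)/8 = 8 + (⅛)*866 = 8 + 433/4 = 465/4)
A = -675117/4 (A = -168663 - 1*465/4 = -168663 - 465/4 = -675117/4 ≈ -1.6878e+5)
B(-2155, -1686) - A = -2155 - 1*(-675117/4) = -2155 + 675117/4 = 666497/4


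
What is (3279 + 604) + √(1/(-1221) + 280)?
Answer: 3883 + √417434259/1221 ≈ 3899.7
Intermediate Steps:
(3279 + 604) + √(1/(-1221) + 280) = 3883 + √(-1/1221 + 280) = 3883 + √(341879/1221) = 3883 + √417434259/1221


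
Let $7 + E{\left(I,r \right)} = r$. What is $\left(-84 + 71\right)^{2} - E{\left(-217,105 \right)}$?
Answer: $71$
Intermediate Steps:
$E{\left(I,r \right)} = -7 + r$
$\left(-84 + 71\right)^{2} - E{\left(-217,105 \right)} = \left(-84 + 71\right)^{2} - \left(-7 + 105\right) = \left(-13\right)^{2} - 98 = 169 - 98 = 71$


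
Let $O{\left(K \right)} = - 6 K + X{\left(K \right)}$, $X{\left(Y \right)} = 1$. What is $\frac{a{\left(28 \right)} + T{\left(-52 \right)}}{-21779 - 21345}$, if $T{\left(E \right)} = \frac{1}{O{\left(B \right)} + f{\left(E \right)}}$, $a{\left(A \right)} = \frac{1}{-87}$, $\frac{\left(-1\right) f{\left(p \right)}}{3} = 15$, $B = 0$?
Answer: $\frac{131}{165078672} \approx 7.9356 \cdot 10^{-7}$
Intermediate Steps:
$f{\left(p \right)} = -45$ ($f{\left(p \right)} = \left(-3\right) 15 = -45$)
$a{\left(A \right)} = - \frac{1}{87}$
$O{\left(K \right)} = 1 - 6 K$ ($O{\left(K \right)} = - 6 K + 1 = 1 - 6 K$)
$T{\left(E \right)} = - \frac{1}{44}$ ($T{\left(E \right)} = \frac{1}{\left(1 - 0\right) - 45} = \frac{1}{\left(1 + 0\right) - 45} = \frac{1}{1 - 45} = \frac{1}{-44} = - \frac{1}{44}$)
$\frac{a{\left(28 \right)} + T{\left(-52 \right)}}{-21779 - 21345} = \frac{- \frac{1}{87} - \frac{1}{44}}{-21779 - 21345} = - \frac{131}{3828 \left(-43124\right)} = \left(- \frac{131}{3828}\right) \left(- \frac{1}{43124}\right) = \frac{131}{165078672}$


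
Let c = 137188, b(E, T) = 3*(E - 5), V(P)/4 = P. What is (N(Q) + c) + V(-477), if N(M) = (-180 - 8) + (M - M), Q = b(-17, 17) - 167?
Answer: 135092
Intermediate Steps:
V(P) = 4*P
b(E, T) = -15 + 3*E (b(E, T) = 3*(-5 + E) = -15 + 3*E)
Q = -233 (Q = (-15 + 3*(-17)) - 167 = (-15 - 51) - 167 = -66 - 167 = -233)
N(M) = -188 (N(M) = -188 + 0 = -188)
(N(Q) + c) + V(-477) = (-188 + 137188) + 4*(-477) = 137000 - 1908 = 135092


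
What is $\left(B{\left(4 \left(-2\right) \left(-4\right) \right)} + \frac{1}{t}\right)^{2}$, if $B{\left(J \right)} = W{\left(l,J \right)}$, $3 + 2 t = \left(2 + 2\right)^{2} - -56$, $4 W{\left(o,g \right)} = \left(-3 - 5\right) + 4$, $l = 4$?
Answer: $\frac{4489}{4761} \approx 0.94287$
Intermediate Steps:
$W{\left(o,g \right)} = -1$ ($W{\left(o,g \right)} = \frac{\left(-3 - 5\right) + 4}{4} = \frac{-8 + 4}{4} = \frac{1}{4} \left(-4\right) = -1$)
$t = \frac{69}{2}$ ($t = - \frac{3}{2} + \frac{\left(2 + 2\right)^{2} - -56}{2} = - \frac{3}{2} + \frac{4^{2} + 56}{2} = - \frac{3}{2} + \frac{16 + 56}{2} = - \frac{3}{2} + \frac{1}{2} \cdot 72 = - \frac{3}{2} + 36 = \frac{69}{2} \approx 34.5$)
$B{\left(J \right)} = -1$
$\left(B{\left(4 \left(-2\right) \left(-4\right) \right)} + \frac{1}{t}\right)^{2} = \left(-1 + \frac{1}{\frac{69}{2}}\right)^{2} = \left(-1 + \frac{2}{69}\right)^{2} = \left(- \frac{67}{69}\right)^{2} = \frac{4489}{4761}$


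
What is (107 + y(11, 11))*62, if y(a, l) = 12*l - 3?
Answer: 14632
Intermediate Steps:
y(a, l) = -3 + 12*l
(107 + y(11, 11))*62 = (107 + (-3 + 12*11))*62 = (107 + (-3 + 132))*62 = (107 + 129)*62 = 236*62 = 14632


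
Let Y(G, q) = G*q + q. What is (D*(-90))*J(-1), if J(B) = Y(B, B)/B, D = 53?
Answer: 0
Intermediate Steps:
Y(G, q) = q + G*q
J(B) = 1 + B (J(B) = (B*(1 + B))/B = 1 + B)
(D*(-90))*J(-1) = (53*(-90))*(1 - 1) = -4770*0 = 0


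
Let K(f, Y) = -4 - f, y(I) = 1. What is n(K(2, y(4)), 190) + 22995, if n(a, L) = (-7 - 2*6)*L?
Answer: 19385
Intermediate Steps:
n(a, L) = -19*L (n(a, L) = (-7 - 12)*L = -19*L)
n(K(2, y(4)), 190) + 22995 = -19*190 + 22995 = -3610 + 22995 = 19385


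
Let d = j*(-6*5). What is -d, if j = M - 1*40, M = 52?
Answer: 360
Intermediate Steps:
j = 12 (j = 52 - 1*40 = 52 - 40 = 12)
d = -360 (d = 12*(-6*5) = 12*(-30) = -360)
-d = -1*(-360) = 360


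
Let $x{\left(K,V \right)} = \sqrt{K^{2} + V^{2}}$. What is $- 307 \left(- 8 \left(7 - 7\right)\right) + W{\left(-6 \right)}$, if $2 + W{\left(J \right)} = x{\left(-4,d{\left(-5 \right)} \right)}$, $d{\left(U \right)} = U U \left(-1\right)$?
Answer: $-2 + \sqrt{641} \approx 23.318$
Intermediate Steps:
$d{\left(U \right)} = - U^{2}$ ($d{\left(U \right)} = U^{2} \left(-1\right) = - U^{2}$)
$W{\left(J \right)} = -2 + \sqrt{641}$ ($W{\left(J \right)} = -2 + \sqrt{\left(-4\right)^{2} + \left(- \left(-5\right)^{2}\right)^{2}} = -2 + \sqrt{16 + \left(\left(-1\right) 25\right)^{2}} = -2 + \sqrt{16 + \left(-25\right)^{2}} = -2 + \sqrt{16 + 625} = -2 + \sqrt{641}$)
$- 307 \left(- 8 \left(7 - 7\right)\right) + W{\left(-6 \right)} = - 307 \left(- 8 \left(7 - 7\right)\right) - \left(2 - \sqrt{641}\right) = - 307 \left(\left(-8\right) 0\right) - \left(2 - \sqrt{641}\right) = \left(-307\right) 0 - \left(2 - \sqrt{641}\right) = 0 - \left(2 - \sqrt{641}\right) = -2 + \sqrt{641}$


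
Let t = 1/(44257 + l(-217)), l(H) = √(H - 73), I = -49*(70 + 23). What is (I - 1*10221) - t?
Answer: (-14778*√290 + 654029947*I)/(√290 - 44257*I) ≈ -14778.0 + 1.1176e-8*I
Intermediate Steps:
I = -4557 (I = -49*93 = -4557)
l(H) = √(-73 + H)
t = 1/(44257 + I*√290) (t = 1/(44257 + √(-73 - 217)) = 1/(44257 + √(-290)) = 1/(44257 + I*√290) ≈ 2.2595e-5 - 8.69e-9*I)
(I - 1*10221) - t = (-4557 - 1*10221) - (44257/1958682339 - I*√290/1958682339) = (-4557 - 10221) + (-44257/1958682339 + I*√290/1958682339) = -14778 + (-44257/1958682339 + I*√290/1958682339) = -28945407649999/1958682339 + I*√290/1958682339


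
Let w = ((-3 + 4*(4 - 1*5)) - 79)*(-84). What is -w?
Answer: -7224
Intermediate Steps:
w = 7224 (w = ((-3 + 4*(4 - 5)) - 79)*(-84) = ((-3 + 4*(-1)) - 79)*(-84) = ((-3 - 4) - 79)*(-84) = (-7 - 79)*(-84) = -86*(-84) = 7224)
-w = -1*7224 = -7224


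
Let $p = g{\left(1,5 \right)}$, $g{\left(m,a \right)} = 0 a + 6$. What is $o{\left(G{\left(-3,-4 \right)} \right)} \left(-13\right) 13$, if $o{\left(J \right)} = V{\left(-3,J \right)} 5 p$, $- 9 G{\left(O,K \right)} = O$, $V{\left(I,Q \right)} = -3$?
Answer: $15210$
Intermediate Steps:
$g{\left(m,a \right)} = 6$ ($g{\left(m,a \right)} = 0 + 6 = 6$)
$p = 6$
$G{\left(O,K \right)} = - \frac{O}{9}$
$o{\left(J \right)} = -90$ ($o{\left(J \right)} = \left(-3\right) 5 \cdot 6 = \left(-15\right) 6 = -90$)
$o{\left(G{\left(-3,-4 \right)} \right)} \left(-13\right) 13 = \left(-90\right) \left(-13\right) 13 = 1170 \cdot 13 = 15210$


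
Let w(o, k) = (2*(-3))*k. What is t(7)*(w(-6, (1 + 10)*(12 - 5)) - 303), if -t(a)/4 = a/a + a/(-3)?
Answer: -4080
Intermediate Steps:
w(o, k) = -6*k
t(a) = -4 + 4*a/3 (t(a) = -4*(a/a + a/(-3)) = -4*(1 + a*(-⅓)) = -4*(1 - a/3) = -4 + 4*a/3)
t(7)*(w(-6, (1 + 10)*(12 - 5)) - 303) = (-4 + (4/3)*7)*(-6*(1 + 10)*(12 - 5) - 303) = (-4 + 28/3)*(-66*7 - 303) = 16*(-6*77 - 303)/3 = 16*(-462 - 303)/3 = (16/3)*(-765) = -4080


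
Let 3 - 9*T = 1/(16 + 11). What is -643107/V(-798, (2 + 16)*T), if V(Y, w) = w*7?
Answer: -17363889/1120 ≈ -15503.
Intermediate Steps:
T = 80/243 (T = ⅓ - 1/(9*(16 + 11)) = ⅓ - ⅑/27 = ⅓ - ⅑*1/27 = ⅓ - 1/243 = 80/243 ≈ 0.32922)
V(Y, w) = 7*w
-643107/V(-798, (2 + 16)*T) = -643107*243/(560*(2 + 16)) = -643107/(7*(18*(80/243))) = -643107/(7*(160/27)) = -643107/1120/27 = -643107*27/1120 = -17363889/1120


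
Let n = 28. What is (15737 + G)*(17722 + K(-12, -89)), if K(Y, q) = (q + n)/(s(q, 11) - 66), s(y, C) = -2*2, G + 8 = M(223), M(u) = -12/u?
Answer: 870295248111/3122 ≈ 2.7876e+8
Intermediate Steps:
G = -1796/223 (G = -8 - 12/223 = -1796/223 ≈ -8.0538)
s(y, C) = -4
K(Y, q) = -⅖ - q/70 (K(Y, q) = (q + 28)/(-4 - 66) = (28 + q)/(-70) = (28 + q)*(-1/70) = -⅖ - q/70)
(15737 + G)*(17722 + K(-12, -89)) = (15737 - 1796/223)*(17722 + (-⅖ - 1/70*(-89))) = 3507555*(17722 + (-⅖ + 89/70))/223 = 3507555*(17722 + 61/70)/223 = (3507555/223)*(1240601/70) = 870295248111/3122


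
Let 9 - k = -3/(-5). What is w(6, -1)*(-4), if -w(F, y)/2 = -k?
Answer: -336/5 ≈ -67.200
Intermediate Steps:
k = 42/5 (k = 9 - (-3)/(-5) = 9 - (-3)*(-1)/5 = 9 - 1*3/5 = 9 - 3/5 = 42/5 ≈ 8.4000)
w(F, y) = 84/5 (w(F, y) = -(-2)*42/5 = -2*(-42/5) = 84/5)
w(6, -1)*(-4) = (84/5)*(-4) = -336/5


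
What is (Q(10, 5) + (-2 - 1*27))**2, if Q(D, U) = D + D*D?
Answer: 6561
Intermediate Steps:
Q(D, U) = D + D**2
(Q(10, 5) + (-2 - 1*27))**2 = (10*(1 + 10) + (-2 - 1*27))**2 = (10*11 + (-2 - 27))**2 = (110 - 29)**2 = 81**2 = 6561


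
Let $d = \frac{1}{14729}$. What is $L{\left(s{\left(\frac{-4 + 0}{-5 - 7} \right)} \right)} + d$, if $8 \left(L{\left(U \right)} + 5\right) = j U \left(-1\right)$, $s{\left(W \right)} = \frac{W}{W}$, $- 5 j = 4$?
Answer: $- \frac{721711}{147290} \approx -4.8999$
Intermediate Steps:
$j = - \frac{4}{5}$ ($j = \left(- \frac{1}{5}\right) 4 = - \frac{4}{5} \approx -0.8$)
$d = \frac{1}{14729} \approx 6.7893 \cdot 10^{-5}$
$s{\left(W \right)} = 1$
$L{\left(U \right)} = -5 + \frac{U}{10}$ ($L{\left(U \right)} = -5 + \frac{- \frac{4 U}{5} \left(-1\right)}{8} = -5 + \frac{\frac{4}{5} U}{8} = -5 + \frac{U}{10}$)
$L{\left(s{\left(\frac{-4 + 0}{-5 - 7} \right)} \right)} + d = \left(-5 + \frac{1}{10} \cdot 1\right) + \frac{1}{14729} = \left(-5 + \frac{1}{10}\right) + \frac{1}{14729} = - \frac{49}{10} + \frac{1}{14729} = - \frac{721711}{147290}$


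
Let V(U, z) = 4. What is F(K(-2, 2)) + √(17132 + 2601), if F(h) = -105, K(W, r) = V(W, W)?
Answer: -105 + √19733 ≈ 35.474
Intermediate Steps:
K(W, r) = 4
F(K(-2, 2)) + √(17132 + 2601) = -105 + √(17132 + 2601) = -105 + √19733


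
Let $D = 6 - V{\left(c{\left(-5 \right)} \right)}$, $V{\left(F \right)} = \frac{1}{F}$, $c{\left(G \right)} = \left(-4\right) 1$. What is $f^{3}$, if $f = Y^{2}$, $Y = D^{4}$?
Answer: $\frac{3552713678800500929355621337890625}{281474976710656} \approx 1.2622 \cdot 10^{19}$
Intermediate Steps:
$c{\left(G \right)} = -4$
$D = \frac{25}{4}$ ($D = 6 - \frac{1}{-4} = 6 - - \frac{1}{4} = 6 + \frac{1}{4} = \frac{25}{4} \approx 6.25$)
$Y = \frac{390625}{256}$ ($Y = \left(\frac{25}{4}\right)^{4} = \frac{390625}{256} \approx 1525.9$)
$f = \frac{152587890625}{65536}$ ($f = \left(\frac{390625}{256}\right)^{2} = \frac{152587890625}{65536} \approx 2.3283 \cdot 10^{6}$)
$f^{3} = \left(\frac{152587890625}{65536}\right)^{3} = \frac{3552713678800500929355621337890625}{281474976710656}$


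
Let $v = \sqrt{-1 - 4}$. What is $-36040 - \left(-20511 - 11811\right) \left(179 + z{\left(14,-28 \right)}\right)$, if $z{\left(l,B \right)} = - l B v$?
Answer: $5749598 + 12670224 i \sqrt{5} \approx 5.7496 \cdot 10^{6} + 2.8331 \cdot 10^{7} i$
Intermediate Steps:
$v = i \sqrt{5}$ ($v = \sqrt{-5} = i \sqrt{5} \approx 2.2361 i$)
$z{\left(l,B \right)} = - i B l \sqrt{5}$ ($z{\left(l,B \right)} = - l B i \sqrt{5} = - B l i \sqrt{5} = - i B l \sqrt{5}$)
$-36040 - \left(-20511 - 11811\right) \left(179 + z{\left(14,-28 \right)}\right) = -36040 - \left(-20511 - 11811\right) \left(179 - i \left(-28\right) 14 \sqrt{5}\right) = -36040 - - 32322 \left(179 + 392 i \sqrt{5}\right) = -36040 - \left(-5785638 - 12670224 i \sqrt{5}\right) = -36040 + \left(5785638 + 12670224 i \sqrt{5}\right) = 5749598 + 12670224 i \sqrt{5}$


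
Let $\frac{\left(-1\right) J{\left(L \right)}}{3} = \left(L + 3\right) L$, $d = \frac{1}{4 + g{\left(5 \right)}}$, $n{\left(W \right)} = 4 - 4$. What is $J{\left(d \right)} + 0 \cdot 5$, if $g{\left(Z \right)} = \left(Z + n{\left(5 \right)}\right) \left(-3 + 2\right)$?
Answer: $6$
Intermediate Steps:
$n{\left(W \right)} = 0$
$g{\left(Z \right)} = - Z$ ($g{\left(Z \right)} = \left(Z + 0\right) \left(-3 + 2\right) = Z \left(-1\right) = - Z$)
$d = -1$ ($d = \frac{1}{4 - 5} = \frac{1}{-1} = -1$)
$J{\left(L \right)} = - 3 L \left(3 + L\right)$ ($J{\left(L \right)} = - 3 \left(L + 3\right) L = - 3 \left(3 + L\right) L = - 3 L \left(3 + L\right)$)
$J{\left(d \right)} + 0 \cdot 5 = \left(-3\right) \left(-1\right) \left(3 - 1\right) + 0 \cdot 5 = \left(-3\right) \left(-1\right) 2 + 0 = 6 + 0 = 6$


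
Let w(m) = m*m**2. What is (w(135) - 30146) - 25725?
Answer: 2404504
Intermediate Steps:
w(m) = m**3
(w(135) - 30146) - 25725 = (135**3 - 30146) - 25725 = (2460375 - 30146) - 25725 = 2430229 - 25725 = 2404504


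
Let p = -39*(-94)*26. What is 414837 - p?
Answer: 319521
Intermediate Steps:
p = 95316 (p = 3666*26 = 95316)
414837 - p = 414837 - 1*95316 = 414837 - 95316 = 319521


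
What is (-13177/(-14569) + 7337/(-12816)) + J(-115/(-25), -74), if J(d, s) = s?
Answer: -13755022817/186716304 ≈ -73.668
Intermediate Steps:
(-13177/(-14569) + 7337/(-12816)) + J(-115/(-25), -74) = (-13177/(-14569) + 7337/(-12816)) - 74 = (-13177*(-1/14569) + 7337*(-1/12816)) - 74 = (13177/14569 - 7337/12816) - 74 = 61983679/186716304 - 74 = -13755022817/186716304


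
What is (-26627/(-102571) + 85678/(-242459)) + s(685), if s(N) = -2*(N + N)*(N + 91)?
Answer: -7554003165176815/3552751727 ≈ -2.1262e+6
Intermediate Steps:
s(N) = -4*N*(91 + N) (s(N) = -2*2*N*(91 + N) = -4*N*(91 + N))
(-26627/(-102571) + 85678/(-242459)) + s(685) = (-26627/(-102571) + 85678/(-242459)) - 4*685*(91 + 685) = (-26627*(-1/102571) + 85678*(-1/242459)) - 4*685*776 = (26627/102571 - 85678/242459) - 2126240 = -333160335/3552751727 - 2126240 = -7554003165176815/3552751727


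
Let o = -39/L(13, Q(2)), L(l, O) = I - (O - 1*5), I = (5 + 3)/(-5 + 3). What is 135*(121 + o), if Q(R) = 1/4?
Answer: 9315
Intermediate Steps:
Q(R) = 1/4
I = -4 (I = 8/(-2) = 8*(-1/2) = -4)
L(l, O) = 1 - O (L(l, O) = -4 - (O - 1*5) = -4 - (O - 5) = -4 - (-5 + O) = -4 + (5 - O) = 1 - O)
o = -52 (o = -39/(1 - 1*1/4) = -39/(1 - 1/4) = -39/3/4 = -39*4/3 = -52)
135*(121 + o) = 135*(121 - 52) = 135*69 = 9315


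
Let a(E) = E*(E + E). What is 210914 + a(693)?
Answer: 1171412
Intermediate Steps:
a(E) = 2*E² (a(E) = E*(2*E) = 2*E²)
210914 + a(693) = 210914 + 2*693² = 210914 + 2*480249 = 210914 + 960498 = 1171412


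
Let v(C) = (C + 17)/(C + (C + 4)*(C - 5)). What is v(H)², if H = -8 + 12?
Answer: 441/16 ≈ 27.563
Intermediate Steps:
H = 4
v(C) = (17 + C)/(C + (-5 + C)*(4 + C)) (v(C) = (17 + C)/(C + (4 + C)*(-5 + C)) = (17 + C)/(C + (-5 + C)*(4 + C)))
v(H)² = ((17 + 4)/(-20 + 4²))² = (21/(-20 + 16))² = (21/(-4))² = (-¼*21)² = (-21/4)² = 441/16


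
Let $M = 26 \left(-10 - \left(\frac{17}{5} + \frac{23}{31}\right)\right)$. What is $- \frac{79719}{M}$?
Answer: $\frac{12356445}{56992} \approx 216.81$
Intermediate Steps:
$M = - \frac{56992}{155}$ ($M = 26 \left(-10 - \frac{642}{155}\right) = 26 \left(- \frac{2192}{155}\right) = - \frac{56992}{155} \approx -367.69$)
$- \frac{79719}{M} = - \frac{79719}{- \frac{56992}{155}} = \left(-79719\right) \left(- \frac{155}{56992}\right) = \frac{12356445}{56992}$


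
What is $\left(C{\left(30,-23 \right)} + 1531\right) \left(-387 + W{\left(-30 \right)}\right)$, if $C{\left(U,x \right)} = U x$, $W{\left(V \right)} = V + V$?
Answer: $-375927$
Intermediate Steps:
$W{\left(V \right)} = 2 V$
$\left(C{\left(30,-23 \right)} + 1531\right) \left(-387 + W{\left(-30 \right)}\right) = \left(30 \left(-23\right) + 1531\right) \left(-387 + 2 \left(-30\right)\right) = \left(-690 + 1531\right) \left(-387 - 60\right) = 841 \left(-447\right) = -375927$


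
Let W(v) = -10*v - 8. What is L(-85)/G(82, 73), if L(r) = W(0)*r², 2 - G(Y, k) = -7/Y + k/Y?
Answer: -2369800/49 ≈ -48363.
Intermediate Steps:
W(v) = -8 - 10*v
G(Y, k) = 2 + 7/Y - k/Y (G(Y, k) = 2 - (-7/Y + k/Y) = 2 + (7/Y - k/Y) = 2 + 7/Y - k/Y)
L(r) = -8*r² (L(r) = (-8 - 10*0)*r² = (-8 + 0)*r² = -8*r²)
L(-85)/G(82, 73) = (-8*(-85)²)/(((7 - 1*73 + 2*82)/82)) = (-8*7225)/(((7 - 73 + 164)/82)) = -57800/((1/82)*98) = -57800/49/41 = -57800*41/49 = -2369800/49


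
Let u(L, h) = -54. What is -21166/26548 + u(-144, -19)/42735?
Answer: -150993767/189088130 ≈ -0.79854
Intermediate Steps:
-21166/26548 + u(-144, -19)/42735 = -21166/26548 - 54/42735 = -21166*1/26548 - 54*1/42735 = -10583/13274 - 18/14245 = -150993767/189088130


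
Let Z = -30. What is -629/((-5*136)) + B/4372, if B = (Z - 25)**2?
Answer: 70691/43720 ≈ 1.6169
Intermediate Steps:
B = 3025 (B = (-30 - 25)**2 = (-55)**2 = 3025)
-629/((-5*136)) + B/4372 = -629/((-5*136)) + 3025/4372 = -629/(-680) + 3025*(1/4372) = -629*(-1/680) + 3025/4372 = 37/40 + 3025/4372 = 70691/43720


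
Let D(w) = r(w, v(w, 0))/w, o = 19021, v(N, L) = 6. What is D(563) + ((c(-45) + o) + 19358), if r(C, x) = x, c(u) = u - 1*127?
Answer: 21510547/563 ≈ 38207.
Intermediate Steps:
c(u) = -127 + u (c(u) = u - 127 = -127 + u)
D(w) = 6/w
D(563) + ((c(-45) + o) + 19358) = 6/563 + (((-127 - 45) + 19021) + 19358) = 6*(1/563) + ((-172 + 19021) + 19358) = 6/563 + (18849 + 19358) = 6/563 + 38207 = 21510547/563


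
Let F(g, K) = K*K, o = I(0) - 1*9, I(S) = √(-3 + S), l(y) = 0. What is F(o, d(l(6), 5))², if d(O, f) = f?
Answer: 625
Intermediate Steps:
o = -9 + I*√3 (o = √(-3 + 0) - 1*9 = √(-3) - 9 = I*√3 - 9 = -9 + I*√3 ≈ -9.0 + 1.732*I)
F(g, K) = K²
F(o, d(l(6), 5))² = (5²)² = 25² = 625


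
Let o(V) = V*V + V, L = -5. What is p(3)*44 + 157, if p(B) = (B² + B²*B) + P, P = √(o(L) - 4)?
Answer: 1917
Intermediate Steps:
o(V) = V + V² (o(V) = V² + V = V + V²)
P = 4 (P = √(-5*(1 - 5) - 4) = √(-5*(-4) - 4) = √(20 - 4) = √16 = 4)
p(B) = 4 + B² + B³ (p(B) = (B² + B²*B) + 4 = (B² + B³) + 4 = 4 + B² + B³)
p(3)*44 + 157 = (4 + 3² + 3³)*44 + 157 = (4 + 9 + 27)*44 + 157 = 40*44 + 157 = 1760 + 157 = 1917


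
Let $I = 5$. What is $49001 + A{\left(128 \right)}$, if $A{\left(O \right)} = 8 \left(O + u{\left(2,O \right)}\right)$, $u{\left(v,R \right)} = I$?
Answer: $50065$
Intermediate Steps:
$u{\left(v,R \right)} = 5$
$A{\left(O \right)} = 40 + 8 O$ ($A{\left(O \right)} = 8 \left(O + 5\right) = 8 \left(5 + O\right) = 40 + 8 O$)
$49001 + A{\left(128 \right)} = 49001 + \left(40 + 8 \cdot 128\right) = 49001 + \left(40 + 1024\right) = 49001 + 1064 = 50065$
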